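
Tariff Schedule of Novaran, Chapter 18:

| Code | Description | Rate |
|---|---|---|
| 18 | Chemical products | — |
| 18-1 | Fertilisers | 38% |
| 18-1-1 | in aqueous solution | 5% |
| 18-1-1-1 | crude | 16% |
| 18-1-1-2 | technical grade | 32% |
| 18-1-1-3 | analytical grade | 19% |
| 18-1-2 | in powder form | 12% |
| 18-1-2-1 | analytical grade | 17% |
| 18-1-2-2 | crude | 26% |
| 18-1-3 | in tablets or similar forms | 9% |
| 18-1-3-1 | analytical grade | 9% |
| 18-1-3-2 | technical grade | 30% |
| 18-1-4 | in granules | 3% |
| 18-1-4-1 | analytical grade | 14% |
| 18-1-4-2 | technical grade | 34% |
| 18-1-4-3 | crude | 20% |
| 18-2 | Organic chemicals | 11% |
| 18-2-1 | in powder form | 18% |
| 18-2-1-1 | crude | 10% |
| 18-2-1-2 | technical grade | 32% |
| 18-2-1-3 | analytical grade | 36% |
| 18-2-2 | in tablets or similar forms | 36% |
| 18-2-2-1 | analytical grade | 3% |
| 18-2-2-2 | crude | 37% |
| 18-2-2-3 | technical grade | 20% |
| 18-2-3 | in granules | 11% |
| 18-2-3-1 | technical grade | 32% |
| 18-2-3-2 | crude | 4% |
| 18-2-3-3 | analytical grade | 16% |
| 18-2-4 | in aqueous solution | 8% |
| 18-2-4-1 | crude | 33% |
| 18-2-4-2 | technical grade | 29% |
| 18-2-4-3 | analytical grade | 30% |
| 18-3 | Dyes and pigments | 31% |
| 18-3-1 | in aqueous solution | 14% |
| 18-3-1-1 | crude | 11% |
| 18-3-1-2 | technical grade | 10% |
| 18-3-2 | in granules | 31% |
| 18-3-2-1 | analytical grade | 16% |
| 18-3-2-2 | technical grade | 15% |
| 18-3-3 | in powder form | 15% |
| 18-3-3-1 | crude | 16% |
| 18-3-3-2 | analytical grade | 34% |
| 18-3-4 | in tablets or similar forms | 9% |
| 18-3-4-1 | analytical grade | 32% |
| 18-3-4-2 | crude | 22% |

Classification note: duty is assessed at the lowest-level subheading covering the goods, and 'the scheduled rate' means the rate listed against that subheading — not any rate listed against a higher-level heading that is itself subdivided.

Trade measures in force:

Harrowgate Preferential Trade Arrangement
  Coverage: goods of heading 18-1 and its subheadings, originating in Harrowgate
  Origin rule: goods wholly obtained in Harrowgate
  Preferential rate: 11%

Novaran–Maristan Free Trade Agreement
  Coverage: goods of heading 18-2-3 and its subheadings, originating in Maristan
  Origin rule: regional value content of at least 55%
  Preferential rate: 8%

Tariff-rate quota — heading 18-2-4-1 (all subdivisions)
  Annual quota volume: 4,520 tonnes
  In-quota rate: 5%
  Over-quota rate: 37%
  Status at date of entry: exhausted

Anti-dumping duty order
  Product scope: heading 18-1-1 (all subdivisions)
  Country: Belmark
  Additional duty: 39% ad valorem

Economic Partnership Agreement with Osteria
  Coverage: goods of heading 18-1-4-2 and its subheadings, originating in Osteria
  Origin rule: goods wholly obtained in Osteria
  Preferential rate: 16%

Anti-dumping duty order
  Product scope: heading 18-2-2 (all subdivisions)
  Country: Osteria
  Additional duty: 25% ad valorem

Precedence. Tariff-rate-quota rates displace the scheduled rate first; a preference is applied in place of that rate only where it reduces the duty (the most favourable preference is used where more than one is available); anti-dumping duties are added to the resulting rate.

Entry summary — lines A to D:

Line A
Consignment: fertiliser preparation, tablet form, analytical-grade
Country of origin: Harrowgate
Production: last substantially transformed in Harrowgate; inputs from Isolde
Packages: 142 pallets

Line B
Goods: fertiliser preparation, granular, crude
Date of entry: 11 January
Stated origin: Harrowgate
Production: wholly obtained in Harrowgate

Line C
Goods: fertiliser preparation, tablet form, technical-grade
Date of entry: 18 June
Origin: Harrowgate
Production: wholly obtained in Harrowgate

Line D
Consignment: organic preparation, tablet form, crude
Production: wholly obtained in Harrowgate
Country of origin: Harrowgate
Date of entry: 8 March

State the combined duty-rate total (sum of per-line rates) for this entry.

68%

Line A: fertiliser → 18-1; tablet form → 18-1-3; analytical-grade → 18-1-3-1. Scheduled 9%. Harrowgate agreement on 18-1: not wholly obtained. → 9%.
Line B: fertiliser → 18-1; granular → 18-1-4; crude → 18-1-4-3. Scheduled 20%. Harrowgate agreement on 18-1: wholly obtained → 11% available; preferential 11%. → 11%.
Line C: fertiliser → 18-1; tablet form → 18-1-3; technical-grade → 18-1-3-2. Scheduled 30%. Harrowgate agreement on 18-1: wholly obtained → 11% available; preferential 11%. → 11%.
Line D: organic → 18-2; tablet form → 18-2-2; crude → 18-2-2-2. Scheduled 37%. Harrowgate agreement on 18-1: 18-2-2-2 not covered. → 37%.
Sum: 9% + 11% + 11% + 37% = 68%.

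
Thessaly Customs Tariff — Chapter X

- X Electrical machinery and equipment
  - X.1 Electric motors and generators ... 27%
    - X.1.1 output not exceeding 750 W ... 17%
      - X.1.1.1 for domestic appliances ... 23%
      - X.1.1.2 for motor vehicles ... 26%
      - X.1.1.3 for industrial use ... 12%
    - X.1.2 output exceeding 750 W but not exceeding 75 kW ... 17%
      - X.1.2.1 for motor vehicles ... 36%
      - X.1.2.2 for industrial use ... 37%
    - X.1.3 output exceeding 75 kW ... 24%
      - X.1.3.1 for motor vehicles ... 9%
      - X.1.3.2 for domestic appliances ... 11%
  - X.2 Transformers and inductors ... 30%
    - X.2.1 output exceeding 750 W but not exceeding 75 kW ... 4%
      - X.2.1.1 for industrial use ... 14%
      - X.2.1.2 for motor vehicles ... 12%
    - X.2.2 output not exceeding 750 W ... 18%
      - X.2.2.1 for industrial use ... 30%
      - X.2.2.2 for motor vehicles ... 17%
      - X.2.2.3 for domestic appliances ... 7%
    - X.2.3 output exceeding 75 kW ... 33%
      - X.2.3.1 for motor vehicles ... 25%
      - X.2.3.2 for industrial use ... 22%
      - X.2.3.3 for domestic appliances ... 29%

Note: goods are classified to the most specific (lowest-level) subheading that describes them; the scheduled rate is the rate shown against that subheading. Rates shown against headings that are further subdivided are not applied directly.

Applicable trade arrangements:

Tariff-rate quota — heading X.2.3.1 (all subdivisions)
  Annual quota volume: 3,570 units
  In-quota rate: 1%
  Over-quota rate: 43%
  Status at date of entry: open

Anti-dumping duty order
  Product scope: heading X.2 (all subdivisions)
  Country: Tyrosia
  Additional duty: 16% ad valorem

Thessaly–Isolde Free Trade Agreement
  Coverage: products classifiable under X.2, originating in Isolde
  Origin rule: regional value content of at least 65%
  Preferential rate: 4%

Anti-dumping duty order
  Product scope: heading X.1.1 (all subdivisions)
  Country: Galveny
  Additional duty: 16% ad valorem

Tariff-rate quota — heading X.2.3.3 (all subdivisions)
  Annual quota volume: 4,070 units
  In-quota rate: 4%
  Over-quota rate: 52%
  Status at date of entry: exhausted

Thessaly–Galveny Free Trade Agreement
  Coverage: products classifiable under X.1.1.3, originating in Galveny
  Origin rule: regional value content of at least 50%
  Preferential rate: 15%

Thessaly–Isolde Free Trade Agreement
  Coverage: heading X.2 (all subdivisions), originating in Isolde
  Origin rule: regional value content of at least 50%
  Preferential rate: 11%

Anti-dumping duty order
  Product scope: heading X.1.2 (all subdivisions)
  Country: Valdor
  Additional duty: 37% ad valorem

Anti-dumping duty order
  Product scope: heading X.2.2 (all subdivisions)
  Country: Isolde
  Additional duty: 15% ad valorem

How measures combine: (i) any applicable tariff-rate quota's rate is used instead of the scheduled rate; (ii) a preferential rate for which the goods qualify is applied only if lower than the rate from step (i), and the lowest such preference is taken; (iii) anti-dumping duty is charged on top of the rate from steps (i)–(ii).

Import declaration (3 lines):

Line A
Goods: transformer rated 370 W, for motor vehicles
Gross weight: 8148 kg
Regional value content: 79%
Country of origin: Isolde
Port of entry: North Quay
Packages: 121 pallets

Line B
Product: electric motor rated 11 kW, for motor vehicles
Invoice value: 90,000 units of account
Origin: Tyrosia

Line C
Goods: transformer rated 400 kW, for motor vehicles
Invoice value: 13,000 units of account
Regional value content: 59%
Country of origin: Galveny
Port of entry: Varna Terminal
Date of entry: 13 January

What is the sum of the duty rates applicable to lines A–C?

Line A: transformer → X.2; rated 370 W → X.2.2; for motor vehicles → X.2.2.2. Scheduled 17%. Isolde agreement on X.2: RVC ≥ 65% → 4% available; Isolde agreement on X.2: RVC ≥ 50% → 11% available; preferential 4%; anti-dumping (Isolde, X.2.2): +15%; total 4% + 15% = 19%. → 19%.
Line B: electric motor → X.1; rated 11 kW → X.1.2; for motor vehicles → X.1.2.1. Scheduled 36%. No special measure applies. → 36%.
Line C: transformer → X.2; rated 400 kW → X.2.3; for motor vehicles → X.2.3.1. Scheduled 25%. quota on X.2.3.1 open → in-quota 1%; Galveny agreement on X.1.1.3: X.2.3.1 not covered. → 1%.
Sum: 19% + 36% + 1% = 56%.

56%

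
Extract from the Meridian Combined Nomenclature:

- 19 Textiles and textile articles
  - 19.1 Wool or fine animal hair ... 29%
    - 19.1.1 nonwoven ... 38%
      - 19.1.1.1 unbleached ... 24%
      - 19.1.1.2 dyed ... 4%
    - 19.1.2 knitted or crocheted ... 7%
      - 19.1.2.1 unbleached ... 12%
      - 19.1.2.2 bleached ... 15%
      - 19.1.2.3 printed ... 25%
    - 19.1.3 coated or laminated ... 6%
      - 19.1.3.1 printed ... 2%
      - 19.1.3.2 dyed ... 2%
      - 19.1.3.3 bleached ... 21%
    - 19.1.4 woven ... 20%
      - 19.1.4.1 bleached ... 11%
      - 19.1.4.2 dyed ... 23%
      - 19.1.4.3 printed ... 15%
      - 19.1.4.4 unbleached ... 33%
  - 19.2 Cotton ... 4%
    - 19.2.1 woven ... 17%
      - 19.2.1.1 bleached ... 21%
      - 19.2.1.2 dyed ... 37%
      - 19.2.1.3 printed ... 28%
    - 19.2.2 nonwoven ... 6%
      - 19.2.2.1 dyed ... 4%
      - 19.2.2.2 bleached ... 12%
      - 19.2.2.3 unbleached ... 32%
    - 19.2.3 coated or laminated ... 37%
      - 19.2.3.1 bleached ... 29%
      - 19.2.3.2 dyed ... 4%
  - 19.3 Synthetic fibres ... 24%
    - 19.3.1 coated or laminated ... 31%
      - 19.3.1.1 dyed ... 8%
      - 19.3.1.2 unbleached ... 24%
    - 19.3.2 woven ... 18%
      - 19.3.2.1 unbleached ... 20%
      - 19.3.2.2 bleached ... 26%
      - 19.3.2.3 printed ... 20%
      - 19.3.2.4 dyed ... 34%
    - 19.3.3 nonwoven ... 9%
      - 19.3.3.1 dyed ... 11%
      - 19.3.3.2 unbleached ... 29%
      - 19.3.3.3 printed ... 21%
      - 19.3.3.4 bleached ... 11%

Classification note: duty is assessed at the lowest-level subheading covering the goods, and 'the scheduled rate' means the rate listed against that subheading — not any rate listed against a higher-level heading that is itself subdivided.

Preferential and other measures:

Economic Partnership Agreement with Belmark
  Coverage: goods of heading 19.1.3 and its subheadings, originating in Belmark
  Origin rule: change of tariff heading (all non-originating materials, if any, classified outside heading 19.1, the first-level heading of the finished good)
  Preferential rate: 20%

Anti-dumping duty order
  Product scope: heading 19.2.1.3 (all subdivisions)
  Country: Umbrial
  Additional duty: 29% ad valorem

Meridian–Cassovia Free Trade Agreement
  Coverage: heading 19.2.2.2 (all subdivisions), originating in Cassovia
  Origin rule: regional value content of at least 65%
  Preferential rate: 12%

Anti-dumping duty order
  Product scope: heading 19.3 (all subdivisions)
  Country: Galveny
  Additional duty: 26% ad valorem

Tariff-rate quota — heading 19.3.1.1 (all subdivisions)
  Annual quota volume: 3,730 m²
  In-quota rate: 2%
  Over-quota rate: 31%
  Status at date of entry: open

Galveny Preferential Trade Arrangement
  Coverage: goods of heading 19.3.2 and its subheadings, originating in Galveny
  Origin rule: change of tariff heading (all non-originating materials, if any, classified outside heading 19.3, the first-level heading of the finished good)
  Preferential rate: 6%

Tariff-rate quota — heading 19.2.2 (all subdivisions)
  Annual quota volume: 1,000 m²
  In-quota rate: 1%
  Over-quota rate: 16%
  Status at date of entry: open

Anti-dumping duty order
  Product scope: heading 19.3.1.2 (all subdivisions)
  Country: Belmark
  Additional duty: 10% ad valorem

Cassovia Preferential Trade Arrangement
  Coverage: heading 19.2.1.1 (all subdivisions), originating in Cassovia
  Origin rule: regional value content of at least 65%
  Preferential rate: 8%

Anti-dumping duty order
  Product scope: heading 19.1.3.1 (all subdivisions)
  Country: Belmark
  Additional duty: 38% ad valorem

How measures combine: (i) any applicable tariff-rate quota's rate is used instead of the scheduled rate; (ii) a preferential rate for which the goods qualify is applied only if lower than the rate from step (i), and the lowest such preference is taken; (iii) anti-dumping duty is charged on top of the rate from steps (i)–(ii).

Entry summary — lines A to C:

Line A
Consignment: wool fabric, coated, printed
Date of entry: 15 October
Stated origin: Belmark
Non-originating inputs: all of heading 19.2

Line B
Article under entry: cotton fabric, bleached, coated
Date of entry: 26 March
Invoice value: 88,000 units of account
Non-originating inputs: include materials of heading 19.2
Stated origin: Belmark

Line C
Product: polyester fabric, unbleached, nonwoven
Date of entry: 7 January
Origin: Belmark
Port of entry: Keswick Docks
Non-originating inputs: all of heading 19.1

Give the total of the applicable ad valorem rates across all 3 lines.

98%

Line A: wool → 19.1; coated → 19.1.3; printed → 19.1.3.1. Scheduled 2%. Belmark agreement on 19.1.3: CTH met → 20% available; preference 20% not lower than 2% → no reduction; anti-dumping (Belmark, 19.1.3.1): +38%; total 2% + 38% = 40%. → 40%.
Line B: cotton → 19.2; coated → 19.2.3; bleached → 19.2.3.1. Scheduled 29%. Belmark agreement on 19.1.3: 19.2.3.1 not covered. → 29%.
Line C: polyester → 19.3; nonwoven → 19.3.3; unbleached → 19.3.3.2. Scheduled 29%. Belmark agreement on 19.1.3: 19.3.3.2 not covered. → 29%.
Sum: 40% + 29% + 29% = 98%.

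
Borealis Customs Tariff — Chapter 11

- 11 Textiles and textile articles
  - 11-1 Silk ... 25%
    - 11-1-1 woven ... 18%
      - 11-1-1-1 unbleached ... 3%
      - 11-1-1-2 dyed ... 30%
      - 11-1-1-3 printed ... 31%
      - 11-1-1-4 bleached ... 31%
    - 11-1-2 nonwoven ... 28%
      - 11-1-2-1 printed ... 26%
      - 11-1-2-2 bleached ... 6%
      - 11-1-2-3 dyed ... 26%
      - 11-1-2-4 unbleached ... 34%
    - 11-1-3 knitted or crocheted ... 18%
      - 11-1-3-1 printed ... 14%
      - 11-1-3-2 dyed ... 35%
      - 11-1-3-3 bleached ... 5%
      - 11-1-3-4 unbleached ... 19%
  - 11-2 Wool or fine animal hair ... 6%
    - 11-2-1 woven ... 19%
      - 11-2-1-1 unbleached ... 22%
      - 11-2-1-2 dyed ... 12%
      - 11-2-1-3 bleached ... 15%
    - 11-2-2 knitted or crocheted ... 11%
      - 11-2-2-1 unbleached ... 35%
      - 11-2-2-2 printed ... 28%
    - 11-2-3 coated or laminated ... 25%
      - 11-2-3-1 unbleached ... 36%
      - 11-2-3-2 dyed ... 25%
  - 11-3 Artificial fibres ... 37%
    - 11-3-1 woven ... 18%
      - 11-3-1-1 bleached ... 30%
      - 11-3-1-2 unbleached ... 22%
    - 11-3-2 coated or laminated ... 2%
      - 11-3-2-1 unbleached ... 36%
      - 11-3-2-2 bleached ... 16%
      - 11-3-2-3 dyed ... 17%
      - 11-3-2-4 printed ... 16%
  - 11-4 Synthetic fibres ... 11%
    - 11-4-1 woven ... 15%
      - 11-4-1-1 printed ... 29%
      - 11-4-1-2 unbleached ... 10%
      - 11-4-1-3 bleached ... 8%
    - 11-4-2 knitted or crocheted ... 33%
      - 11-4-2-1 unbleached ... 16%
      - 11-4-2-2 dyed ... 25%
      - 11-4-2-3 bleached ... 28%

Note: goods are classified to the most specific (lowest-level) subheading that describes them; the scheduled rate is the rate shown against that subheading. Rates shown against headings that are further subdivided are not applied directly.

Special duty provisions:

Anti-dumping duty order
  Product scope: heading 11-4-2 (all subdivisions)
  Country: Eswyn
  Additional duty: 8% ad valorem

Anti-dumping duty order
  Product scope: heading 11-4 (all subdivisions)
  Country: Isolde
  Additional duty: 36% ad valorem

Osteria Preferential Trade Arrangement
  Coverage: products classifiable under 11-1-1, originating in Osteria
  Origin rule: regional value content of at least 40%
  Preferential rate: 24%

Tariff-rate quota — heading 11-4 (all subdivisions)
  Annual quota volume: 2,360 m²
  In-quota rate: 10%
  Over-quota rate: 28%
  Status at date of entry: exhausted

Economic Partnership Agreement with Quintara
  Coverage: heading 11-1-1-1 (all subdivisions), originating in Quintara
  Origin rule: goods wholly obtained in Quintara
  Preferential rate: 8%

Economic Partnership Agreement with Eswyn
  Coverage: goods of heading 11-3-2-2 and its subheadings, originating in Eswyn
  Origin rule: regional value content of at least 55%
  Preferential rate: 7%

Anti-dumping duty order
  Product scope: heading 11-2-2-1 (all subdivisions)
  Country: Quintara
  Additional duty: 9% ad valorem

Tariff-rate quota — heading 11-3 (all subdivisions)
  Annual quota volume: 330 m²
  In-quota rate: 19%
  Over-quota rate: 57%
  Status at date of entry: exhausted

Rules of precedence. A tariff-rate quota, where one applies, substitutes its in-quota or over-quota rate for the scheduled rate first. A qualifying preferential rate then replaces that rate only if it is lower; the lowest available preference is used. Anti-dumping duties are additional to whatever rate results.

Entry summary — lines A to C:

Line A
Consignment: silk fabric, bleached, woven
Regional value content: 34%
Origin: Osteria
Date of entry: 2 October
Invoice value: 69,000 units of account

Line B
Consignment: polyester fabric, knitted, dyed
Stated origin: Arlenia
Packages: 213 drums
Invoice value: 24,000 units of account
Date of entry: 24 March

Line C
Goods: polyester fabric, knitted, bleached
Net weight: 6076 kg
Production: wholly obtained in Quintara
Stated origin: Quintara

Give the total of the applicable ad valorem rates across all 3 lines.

87%

Line A: silk → 11-1; woven → 11-1-1; bleached → 11-1-1-4. Scheduled 31%. Osteria agreement on 11-1-1: RVC < 40%. → 31%.
Line B: polyester → 11-4; knitted → 11-4-2; dyed → 11-4-2-2. Scheduled 25%. quota on 11-4 exhausted → over-quota 28%. → 28%.
Line C: polyester → 11-4; knitted → 11-4-2; bleached → 11-4-2-3. Scheduled 28%. quota on 11-4 exhausted → over-quota 28%; Quintara agreement on 11-1-1-1: 11-4-2-3 not covered. → 28%.
Sum: 31% + 28% + 28% = 87%.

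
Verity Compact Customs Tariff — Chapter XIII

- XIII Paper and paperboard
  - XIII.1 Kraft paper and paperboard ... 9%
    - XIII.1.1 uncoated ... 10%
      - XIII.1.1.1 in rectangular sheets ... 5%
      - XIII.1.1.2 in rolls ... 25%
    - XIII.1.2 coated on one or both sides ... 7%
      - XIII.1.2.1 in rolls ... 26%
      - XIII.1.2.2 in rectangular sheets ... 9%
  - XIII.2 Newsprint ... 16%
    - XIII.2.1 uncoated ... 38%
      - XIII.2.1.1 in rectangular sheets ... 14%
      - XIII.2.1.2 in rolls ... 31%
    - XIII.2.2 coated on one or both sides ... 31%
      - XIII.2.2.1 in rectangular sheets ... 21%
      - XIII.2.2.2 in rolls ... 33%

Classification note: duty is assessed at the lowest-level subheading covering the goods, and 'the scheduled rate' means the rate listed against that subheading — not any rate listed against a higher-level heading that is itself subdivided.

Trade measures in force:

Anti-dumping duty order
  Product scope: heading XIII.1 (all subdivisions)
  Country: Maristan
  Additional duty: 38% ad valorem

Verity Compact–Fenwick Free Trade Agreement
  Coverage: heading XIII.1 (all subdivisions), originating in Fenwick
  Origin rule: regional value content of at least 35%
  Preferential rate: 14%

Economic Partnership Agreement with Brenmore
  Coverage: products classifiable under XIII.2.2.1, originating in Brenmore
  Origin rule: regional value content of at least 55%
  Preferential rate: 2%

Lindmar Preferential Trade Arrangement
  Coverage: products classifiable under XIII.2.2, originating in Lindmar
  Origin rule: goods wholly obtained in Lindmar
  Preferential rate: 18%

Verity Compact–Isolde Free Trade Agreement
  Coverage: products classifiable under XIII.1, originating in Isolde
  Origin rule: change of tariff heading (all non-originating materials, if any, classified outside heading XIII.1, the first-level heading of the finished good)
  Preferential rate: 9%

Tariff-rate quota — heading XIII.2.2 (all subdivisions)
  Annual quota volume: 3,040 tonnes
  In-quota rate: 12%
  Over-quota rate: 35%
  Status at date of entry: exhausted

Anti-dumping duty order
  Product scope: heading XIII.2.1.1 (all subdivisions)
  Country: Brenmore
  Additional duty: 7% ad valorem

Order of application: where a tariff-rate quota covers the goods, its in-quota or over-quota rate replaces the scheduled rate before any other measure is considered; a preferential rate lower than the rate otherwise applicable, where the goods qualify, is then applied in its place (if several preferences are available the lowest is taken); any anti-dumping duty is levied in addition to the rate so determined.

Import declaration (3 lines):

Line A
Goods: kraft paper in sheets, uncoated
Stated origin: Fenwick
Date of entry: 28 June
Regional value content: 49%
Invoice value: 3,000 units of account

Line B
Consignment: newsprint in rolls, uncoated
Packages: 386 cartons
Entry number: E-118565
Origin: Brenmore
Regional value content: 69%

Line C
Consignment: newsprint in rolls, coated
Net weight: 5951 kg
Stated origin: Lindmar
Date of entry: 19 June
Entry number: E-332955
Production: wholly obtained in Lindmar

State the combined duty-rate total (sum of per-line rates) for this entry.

54%

Line A: kraft paper → XIII.1; uncoated → XIII.1.1; in sheets → XIII.1.1.1. Scheduled 5%. Fenwick agreement on XIII.1: RVC ≥ 35% → 14% available; preference 14% not lower than 5% → no reduction. → 5%.
Line B: newsprint → XIII.2; uncoated → XIII.2.1; in rolls → XIII.2.1.2. Scheduled 31%. Brenmore agreement on XIII.2.2.1: XIII.2.1.2 not covered. → 31%.
Line C: newsprint → XIII.2; coated → XIII.2.2; in rolls → XIII.2.2.2. Scheduled 33%. quota on XIII.2.2 exhausted → over-quota 35%; Lindmar agreement on XIII.2.2: wholly obtained → 18% available; preferential 18%. → 18%.
Sum: 5% + 31% + 18% = 54%.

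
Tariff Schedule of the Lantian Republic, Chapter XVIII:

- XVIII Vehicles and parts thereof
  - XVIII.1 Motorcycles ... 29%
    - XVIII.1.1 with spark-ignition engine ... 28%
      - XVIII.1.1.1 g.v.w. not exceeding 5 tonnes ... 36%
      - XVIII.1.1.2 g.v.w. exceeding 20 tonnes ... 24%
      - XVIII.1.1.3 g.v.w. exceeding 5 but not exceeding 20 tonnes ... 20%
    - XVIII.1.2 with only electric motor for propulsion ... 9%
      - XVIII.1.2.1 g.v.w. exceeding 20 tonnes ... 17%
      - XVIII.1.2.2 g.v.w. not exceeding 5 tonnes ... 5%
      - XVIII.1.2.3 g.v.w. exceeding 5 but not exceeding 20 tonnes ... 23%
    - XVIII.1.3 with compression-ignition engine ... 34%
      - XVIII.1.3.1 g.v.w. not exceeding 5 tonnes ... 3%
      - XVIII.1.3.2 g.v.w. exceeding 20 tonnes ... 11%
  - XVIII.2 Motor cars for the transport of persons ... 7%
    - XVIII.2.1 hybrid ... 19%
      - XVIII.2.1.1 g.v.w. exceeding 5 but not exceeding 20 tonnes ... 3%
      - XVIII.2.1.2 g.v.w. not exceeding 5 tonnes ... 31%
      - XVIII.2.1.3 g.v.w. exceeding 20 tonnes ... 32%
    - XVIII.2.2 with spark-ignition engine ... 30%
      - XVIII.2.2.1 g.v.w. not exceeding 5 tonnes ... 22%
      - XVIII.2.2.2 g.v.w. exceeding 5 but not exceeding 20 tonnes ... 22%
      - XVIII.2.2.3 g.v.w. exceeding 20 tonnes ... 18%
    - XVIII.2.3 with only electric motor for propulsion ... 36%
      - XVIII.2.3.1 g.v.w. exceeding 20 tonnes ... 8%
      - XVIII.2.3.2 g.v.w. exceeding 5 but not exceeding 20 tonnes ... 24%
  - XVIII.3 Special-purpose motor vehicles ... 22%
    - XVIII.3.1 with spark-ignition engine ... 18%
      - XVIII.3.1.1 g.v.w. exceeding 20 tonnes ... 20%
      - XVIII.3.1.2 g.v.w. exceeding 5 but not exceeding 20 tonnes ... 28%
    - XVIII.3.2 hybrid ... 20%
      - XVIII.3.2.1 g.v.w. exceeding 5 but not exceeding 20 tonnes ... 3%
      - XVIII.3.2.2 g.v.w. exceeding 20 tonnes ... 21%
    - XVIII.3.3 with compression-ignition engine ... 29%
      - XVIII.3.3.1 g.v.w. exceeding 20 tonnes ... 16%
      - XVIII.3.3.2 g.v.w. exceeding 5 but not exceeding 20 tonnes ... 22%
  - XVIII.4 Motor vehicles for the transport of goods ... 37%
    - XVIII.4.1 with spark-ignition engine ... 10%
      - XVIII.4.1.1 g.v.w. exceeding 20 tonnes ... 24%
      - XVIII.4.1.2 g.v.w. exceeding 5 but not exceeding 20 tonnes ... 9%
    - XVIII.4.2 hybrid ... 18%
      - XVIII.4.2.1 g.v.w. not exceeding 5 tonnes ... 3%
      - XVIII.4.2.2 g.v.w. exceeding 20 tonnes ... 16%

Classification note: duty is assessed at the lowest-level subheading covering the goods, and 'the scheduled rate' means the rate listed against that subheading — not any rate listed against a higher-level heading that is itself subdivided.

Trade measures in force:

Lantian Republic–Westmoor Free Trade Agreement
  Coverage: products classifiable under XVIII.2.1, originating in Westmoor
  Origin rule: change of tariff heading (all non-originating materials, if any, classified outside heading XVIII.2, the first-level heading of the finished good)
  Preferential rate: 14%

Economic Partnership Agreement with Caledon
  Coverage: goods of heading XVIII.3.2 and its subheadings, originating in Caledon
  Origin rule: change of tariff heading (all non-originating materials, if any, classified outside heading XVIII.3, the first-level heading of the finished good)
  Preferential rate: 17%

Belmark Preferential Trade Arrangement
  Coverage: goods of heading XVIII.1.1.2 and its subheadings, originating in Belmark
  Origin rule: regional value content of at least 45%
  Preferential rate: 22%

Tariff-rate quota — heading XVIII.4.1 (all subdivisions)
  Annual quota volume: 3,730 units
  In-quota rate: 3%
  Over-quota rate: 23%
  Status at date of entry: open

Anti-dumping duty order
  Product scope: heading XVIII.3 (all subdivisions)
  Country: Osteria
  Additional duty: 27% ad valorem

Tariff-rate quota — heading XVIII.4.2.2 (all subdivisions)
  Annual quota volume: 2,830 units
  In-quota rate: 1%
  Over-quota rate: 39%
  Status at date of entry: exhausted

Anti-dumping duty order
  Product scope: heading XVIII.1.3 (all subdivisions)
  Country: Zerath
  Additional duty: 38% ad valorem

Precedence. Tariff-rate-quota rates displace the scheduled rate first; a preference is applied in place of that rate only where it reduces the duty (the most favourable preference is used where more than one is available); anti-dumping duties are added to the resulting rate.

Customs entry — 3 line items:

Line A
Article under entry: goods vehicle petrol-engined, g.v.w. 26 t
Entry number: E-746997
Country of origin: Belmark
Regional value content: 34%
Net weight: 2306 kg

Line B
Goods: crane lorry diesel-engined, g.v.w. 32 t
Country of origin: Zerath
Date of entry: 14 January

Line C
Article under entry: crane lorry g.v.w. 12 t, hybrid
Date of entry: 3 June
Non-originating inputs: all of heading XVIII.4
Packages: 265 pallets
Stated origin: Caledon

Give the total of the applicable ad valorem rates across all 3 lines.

Line A: goods vehicle → XVIII.4; petrol-engined → XVIII.4.1; g.v.w. 26 t → XVIII.4.1.1. Scheduled 24%. quota on XVIII.4.1 open → in-quota 3%; Belmark agreement on XVIII.1.1.2: XVIII.4.1.1 not covered. → 3%.
Line B: crane lorry → XVIII.3; diesel-engined → XVIII.3.3; g.v.w. 32 t → XVIII.3.3.1. Scheduled 16%. No special measure applies. → 16%.
Line C: crane lorry → XVIII.3; hybrid → XVIII.3.2; g.v.w. 12 t → XVIII.3.2.1. Scheduled 3%. Caledon agreement on XVIII.3.2: CTH met → 17% available; preference 17% not lower than 3% → no reduction. → 3%.
Sum: 3% + 16% + 3% = 22%.

22%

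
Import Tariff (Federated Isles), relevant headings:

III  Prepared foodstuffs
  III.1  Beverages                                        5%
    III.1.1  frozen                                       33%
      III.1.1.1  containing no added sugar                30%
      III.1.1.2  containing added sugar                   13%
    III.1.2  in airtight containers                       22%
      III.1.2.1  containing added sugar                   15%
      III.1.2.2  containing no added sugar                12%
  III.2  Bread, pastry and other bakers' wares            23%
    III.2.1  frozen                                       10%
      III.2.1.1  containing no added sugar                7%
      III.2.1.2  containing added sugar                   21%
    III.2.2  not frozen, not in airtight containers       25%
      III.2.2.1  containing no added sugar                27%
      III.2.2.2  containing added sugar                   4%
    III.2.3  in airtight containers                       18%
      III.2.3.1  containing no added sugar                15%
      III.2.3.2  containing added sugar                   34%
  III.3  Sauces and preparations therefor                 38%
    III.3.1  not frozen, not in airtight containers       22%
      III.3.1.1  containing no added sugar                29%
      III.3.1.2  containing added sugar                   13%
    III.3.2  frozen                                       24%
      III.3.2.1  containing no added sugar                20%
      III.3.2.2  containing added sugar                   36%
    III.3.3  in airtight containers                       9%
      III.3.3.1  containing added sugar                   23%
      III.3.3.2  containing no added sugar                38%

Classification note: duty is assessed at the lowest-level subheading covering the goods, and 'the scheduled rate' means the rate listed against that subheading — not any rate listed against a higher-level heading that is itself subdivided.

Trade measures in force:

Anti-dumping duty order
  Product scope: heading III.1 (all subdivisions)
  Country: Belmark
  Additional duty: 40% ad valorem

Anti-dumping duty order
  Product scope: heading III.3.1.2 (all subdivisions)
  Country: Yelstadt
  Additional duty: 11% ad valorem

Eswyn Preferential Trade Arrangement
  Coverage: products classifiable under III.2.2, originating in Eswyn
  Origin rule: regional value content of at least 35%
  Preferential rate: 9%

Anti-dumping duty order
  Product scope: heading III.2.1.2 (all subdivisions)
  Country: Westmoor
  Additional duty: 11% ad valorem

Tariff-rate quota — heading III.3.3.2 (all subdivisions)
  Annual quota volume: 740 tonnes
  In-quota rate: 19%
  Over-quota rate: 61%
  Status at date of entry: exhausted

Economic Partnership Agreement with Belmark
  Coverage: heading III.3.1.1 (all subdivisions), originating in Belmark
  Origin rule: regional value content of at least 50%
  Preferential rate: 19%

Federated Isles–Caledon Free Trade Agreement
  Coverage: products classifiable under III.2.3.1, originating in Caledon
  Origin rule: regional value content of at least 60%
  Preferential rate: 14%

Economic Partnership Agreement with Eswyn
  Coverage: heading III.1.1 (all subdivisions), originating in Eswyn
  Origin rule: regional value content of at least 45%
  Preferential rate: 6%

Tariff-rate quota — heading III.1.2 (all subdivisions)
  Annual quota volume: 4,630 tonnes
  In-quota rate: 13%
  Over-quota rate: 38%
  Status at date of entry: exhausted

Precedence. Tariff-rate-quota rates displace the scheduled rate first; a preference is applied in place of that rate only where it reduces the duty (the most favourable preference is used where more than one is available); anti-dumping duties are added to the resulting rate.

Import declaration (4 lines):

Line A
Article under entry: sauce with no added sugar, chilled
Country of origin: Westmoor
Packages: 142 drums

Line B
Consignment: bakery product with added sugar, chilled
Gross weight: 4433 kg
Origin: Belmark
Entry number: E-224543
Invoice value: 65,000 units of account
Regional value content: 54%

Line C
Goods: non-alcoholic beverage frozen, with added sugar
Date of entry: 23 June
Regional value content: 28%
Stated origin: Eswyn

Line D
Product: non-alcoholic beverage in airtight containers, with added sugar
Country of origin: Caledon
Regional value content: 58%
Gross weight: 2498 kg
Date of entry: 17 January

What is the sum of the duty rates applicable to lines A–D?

Line A: sauce → III.3; chilled → III.3.1; with no added sugar → III.3.1.1. Scheduled 29%. No special measure applies. → 29%.
Line B: bakery product → III.2; chilled → III.2.2; with added sugar → III.2.2.2. Scheduled 4%. Belmark agreement on III.3.1.1: III.2.2.2 not covered. → 4%.
Line C: non-alcoholic beverage → III.1; frozen → III.1.1; with added sugar → III.1.1.2. Scheduled 13%. Eswyn agreement on III.2.2: III.1.1.2 not covered; Eswyn agreement on III.1.1: RVC < 45%. → 13%.
Line D: non-alcoholic beverage → III.1; in airtight containers → III.1.2; with added sugar → III.1.2.1. Scheduled 15%. quota on III.1.2 exhausted → over-quota 38%; Caledon agreement on III.2.3.1: III.1.2.1 not covered. → 38%.
Sum: 29% + 4% + 13% + 38% = 84%.

84%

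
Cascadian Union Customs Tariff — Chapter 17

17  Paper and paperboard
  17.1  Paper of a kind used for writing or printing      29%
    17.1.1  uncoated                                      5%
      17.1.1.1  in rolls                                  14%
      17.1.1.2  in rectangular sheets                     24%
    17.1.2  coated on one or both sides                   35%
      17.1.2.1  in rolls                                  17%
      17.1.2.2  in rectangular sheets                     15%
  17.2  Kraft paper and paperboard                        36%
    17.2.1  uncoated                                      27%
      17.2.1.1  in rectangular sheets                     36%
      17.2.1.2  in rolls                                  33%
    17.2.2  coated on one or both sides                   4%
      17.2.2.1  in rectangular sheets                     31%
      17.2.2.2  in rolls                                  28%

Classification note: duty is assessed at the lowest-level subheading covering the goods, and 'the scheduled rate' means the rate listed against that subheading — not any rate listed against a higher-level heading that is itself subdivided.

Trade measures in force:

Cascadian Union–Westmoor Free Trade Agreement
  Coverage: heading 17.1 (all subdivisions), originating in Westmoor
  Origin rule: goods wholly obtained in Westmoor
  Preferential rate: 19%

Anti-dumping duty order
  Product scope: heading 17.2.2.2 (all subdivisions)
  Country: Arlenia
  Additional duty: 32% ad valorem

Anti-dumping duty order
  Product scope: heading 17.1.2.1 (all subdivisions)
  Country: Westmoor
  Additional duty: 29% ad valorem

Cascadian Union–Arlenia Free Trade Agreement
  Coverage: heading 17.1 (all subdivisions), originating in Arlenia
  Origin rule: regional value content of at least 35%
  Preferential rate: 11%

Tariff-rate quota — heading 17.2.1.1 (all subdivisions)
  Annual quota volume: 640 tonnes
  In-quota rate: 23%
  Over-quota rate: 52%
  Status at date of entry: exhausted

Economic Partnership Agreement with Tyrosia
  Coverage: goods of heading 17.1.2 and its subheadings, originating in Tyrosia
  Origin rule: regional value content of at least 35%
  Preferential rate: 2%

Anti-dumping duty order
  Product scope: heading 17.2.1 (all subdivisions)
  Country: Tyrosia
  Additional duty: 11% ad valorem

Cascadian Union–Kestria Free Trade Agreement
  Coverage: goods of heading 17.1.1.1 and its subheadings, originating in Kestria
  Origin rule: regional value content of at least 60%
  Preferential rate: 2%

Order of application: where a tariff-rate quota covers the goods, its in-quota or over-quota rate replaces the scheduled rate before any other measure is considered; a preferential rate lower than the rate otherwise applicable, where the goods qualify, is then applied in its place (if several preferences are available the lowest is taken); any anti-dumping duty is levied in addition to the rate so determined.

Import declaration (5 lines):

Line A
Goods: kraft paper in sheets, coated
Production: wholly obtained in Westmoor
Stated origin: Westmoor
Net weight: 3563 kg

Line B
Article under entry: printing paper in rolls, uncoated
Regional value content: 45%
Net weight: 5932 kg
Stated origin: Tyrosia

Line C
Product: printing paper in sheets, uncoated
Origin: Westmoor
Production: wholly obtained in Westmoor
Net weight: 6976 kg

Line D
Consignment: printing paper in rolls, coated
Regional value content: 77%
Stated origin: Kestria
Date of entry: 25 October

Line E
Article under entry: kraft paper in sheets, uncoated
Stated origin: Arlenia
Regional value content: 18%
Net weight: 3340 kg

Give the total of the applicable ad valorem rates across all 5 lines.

133%

Line A: kraft paper → 17.2; coated → 17.2.2; in sheets → 17.2.2.1. Scheduled 31%. Westmoor agreement on 17.1: 17.2.2.1 not covered. → 31%.
Line B: printing paper → 17.1; uncoated → 17.1.1; in rolls → 17.1.1.1. Scheduled 14%. Tyrosia agreement on 17.1.2: 17.1.1.1 not covered. → 14%.
Line C: printing paper → 17.1; uncoated → 17.1.1; in sheets → 17.1.1.2. Scheduled 24%. Westmoor agreement on 17.1: wholly obtained → 19% available; preferential 19%. → 19%.
Line D: printing paper → 17.1; coated → 17.1.2; in rolls → 17.1.2.1. Scheduled 17%. Kestria agreement on 17.1.1.1: 17.1.2.1 not covered. → 17%.
Line E: kraft paper → 17.2; uncoated → 17.2.1; in sheets → 17.2.1.1. Scheduled 36%. quota on 17.2.1.1 exhausted → over-quota 52%; Arlenia agreement on 17.1: 17.2.1.1 not covered. → 52%.
Sum: 31% + 14% + 19% + 17% + 52% = 133%.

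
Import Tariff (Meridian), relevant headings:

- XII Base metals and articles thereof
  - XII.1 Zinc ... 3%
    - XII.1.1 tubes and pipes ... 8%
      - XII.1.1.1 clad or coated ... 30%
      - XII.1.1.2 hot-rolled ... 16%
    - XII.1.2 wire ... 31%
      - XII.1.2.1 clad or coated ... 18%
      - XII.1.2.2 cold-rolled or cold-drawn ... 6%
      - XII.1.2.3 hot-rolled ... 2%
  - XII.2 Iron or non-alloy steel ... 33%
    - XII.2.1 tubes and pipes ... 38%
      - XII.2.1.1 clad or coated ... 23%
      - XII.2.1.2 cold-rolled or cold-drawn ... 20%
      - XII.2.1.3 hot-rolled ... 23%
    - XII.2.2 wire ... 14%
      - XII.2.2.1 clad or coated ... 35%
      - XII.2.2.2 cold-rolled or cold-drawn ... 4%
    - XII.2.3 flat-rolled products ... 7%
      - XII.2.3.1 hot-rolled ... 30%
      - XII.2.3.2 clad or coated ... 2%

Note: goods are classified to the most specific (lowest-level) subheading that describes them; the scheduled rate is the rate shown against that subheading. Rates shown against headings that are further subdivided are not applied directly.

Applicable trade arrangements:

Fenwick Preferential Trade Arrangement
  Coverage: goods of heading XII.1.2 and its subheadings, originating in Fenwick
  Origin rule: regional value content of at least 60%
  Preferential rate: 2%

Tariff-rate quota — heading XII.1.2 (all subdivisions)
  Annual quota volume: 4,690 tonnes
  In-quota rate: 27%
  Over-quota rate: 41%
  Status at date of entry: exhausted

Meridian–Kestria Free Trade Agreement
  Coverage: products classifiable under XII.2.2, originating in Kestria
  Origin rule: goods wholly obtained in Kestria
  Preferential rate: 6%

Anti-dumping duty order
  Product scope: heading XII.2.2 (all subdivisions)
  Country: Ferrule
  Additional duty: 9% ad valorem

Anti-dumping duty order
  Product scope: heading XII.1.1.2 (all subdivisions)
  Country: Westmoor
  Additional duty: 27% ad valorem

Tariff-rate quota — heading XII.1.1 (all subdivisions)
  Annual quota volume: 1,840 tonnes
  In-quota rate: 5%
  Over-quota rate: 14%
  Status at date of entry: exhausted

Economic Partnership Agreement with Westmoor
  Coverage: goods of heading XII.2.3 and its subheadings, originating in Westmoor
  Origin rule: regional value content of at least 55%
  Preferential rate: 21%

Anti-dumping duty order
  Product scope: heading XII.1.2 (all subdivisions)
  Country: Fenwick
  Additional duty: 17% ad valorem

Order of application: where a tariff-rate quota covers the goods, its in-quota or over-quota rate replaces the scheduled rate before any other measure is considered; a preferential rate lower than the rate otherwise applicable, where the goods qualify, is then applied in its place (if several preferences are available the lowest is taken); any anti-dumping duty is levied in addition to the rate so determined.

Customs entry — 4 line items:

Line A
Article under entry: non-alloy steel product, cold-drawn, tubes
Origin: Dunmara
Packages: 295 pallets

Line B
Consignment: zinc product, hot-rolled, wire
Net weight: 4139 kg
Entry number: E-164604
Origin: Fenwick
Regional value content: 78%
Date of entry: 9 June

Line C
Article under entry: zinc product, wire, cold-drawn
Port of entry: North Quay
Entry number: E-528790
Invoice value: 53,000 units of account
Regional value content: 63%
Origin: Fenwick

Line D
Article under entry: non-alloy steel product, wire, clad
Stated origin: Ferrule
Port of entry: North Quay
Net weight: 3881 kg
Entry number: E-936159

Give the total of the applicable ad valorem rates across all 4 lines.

102%

Line A: non-alloy steel → XII.2; tubes → XII.2.1; cold-drawn → XII.2.1.2. Scheduled 20%. No special measure applies. → 20%.
Line B: zinc → XII.1; wire → XII.1.2; hot-rolled → XII.1.2.3. Scheduled 2%. quota on XII.1.2 exhausted → over-quota 41%; Fenwick agreement on XII.1.2: RVC ≥ 60% → 2% available; preferential 2%; anti-dumping (Fenwick, XII.1.2): +17%; total 2% + 17% = 19%. → 19%.
Line C: zinc → XII.1; wire → XII.1.2; cold-drawn → XII.1.2.2. Scheduled 6%. quota on XII.1.2 exhausted → over-quota 41%; Fenwick agreement on XII.1.2: RVC ≥ 60% → 2% available; preferential 2%; anti-dumping (Fenwick, XII.1.2): +17%; total 2% + 17% = 19%. → 19%.
Line D: non-alloy steel → XII.2; wire → XII.2.2; clad → XII.2.2.1. Scheduled 35%. anti-dumping (Ferrule, XII.2.2): +9%; total 35% + 9% = 44%. → 44%.
Sum: 20% + 19% + 19% + 44% = 102%.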